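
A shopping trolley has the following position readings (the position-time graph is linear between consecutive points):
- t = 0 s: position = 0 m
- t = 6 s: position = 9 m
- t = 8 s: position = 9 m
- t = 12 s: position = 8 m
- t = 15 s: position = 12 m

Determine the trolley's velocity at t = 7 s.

0 m/s

Velocity is the slope of the x-t graph on 6–8 s: (9 − 9)/(8 − 6) = 0 m/s.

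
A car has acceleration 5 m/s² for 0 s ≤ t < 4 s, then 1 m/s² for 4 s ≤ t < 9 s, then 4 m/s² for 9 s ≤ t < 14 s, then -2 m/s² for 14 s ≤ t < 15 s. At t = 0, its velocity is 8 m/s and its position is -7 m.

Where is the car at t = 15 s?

484.5 m

On each constant-a segment, Δv = aΔt and Δx = v₀Δt + ½aΔt²; chain segment to segment.
0–4 s: v starts 8 m/s; Δx = 8·4 + ½·5·4² = 72 m; v ends 28 m/s.
4–9 s: v starts 28 m/s; Δx = 28·5 + ½·1·5² = 152.5 m; v ends 33 m/s.
9–14 s: v starts 33 m/s; Δx = 33·5 + ½·4·5² = 215 m; v ends 53 m/s.
14–15 s: v starts 53 m/s; Δx = 53·1 + ½·-2·1² = 52 m; v ends 51 m/s.
x(15) = -7 + Σ Δx = 484.5 m.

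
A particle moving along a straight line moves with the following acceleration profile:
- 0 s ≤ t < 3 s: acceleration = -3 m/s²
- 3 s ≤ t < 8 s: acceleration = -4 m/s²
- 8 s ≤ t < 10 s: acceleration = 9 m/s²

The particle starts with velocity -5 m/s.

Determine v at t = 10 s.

-16 m/s

Δv equals the area under the a-t graph; then v = v₀ + Δv.
0–3 s: -3 × 3 = -9 m/s
3–8 s: -4 × 5 = -20 m/s
8–10 s: 9 × 2 = 18 m/s
Δv = -11 m/s, so v(10) = -5 + (-11) = -16 m/s.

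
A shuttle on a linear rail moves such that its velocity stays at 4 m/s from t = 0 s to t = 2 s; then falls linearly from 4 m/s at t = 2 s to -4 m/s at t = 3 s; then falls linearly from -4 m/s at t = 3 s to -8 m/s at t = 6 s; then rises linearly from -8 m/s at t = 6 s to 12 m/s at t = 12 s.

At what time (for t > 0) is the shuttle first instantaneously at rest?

v changes sign on 2–3 s (from 4 to -4); the graph is linear there, so v = 0 at t = 2 + (-4)·(3 − 2)/(-4 − 4) = 2.5 s.

t = 2.5 s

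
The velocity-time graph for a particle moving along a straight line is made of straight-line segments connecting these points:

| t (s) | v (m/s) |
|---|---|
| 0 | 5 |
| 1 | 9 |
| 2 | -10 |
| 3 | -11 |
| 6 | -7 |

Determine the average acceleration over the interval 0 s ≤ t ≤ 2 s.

-7.5 m/s²

Average acceleration = Δv/Δt = (-10 − 5)/(2 − 0) = -7.5 m/s².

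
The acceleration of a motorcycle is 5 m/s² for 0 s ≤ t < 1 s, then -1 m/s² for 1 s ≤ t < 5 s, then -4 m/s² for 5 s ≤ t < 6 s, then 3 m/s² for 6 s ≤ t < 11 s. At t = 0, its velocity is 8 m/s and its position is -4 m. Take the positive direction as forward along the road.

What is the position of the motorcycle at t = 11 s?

120 m

On each constant-a segment, Δv = aΔt and Δx = v₀Δt + ½aΔt²; chain segment to segment.
0–1 s: v starts 8 m/s; Δx = 8·1 + ½·5·1² = 10.5 m; v ends 13 m/s.
1–5 s: v starts 13 m/s; Δx = 13·4 + ½·-1·4² = 44 m; v ends 9 m/s.
5–6 s: v starts 9 m/s; Δx = 9·1 + ½·-4·1² = 7 m; v ends 5 m/s.
6–11 s: v starts 5 m/s; Δx = 5·5 + ½·3·5² = 62.5 m; v ends 20 m/s.
x(11) = -4 + Σ Δx = 120 m.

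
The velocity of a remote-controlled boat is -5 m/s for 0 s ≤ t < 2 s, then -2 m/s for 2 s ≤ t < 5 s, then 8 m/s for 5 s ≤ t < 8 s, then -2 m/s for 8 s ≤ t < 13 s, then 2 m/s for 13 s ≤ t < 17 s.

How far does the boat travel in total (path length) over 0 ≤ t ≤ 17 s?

Total distance travelled is ∫|v| dt — sum the magnitudes of each area piece.
0–2 s: |-5| × 2 = 10 m
2–5 s: |-2| × 3 = 6 m
5–8 s: |8| × 3 = 24 m
8–13 s: |-2| × 5 = 10 m
13–17 s: |2| × 4 = 8 m
Total distance = 58 m

58 m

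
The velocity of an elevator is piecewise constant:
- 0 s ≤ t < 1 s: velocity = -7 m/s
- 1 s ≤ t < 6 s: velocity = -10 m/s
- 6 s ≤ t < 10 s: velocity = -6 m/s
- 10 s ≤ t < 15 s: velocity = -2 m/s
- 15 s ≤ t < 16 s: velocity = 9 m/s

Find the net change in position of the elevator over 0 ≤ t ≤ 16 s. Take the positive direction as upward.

Net displacement equals the area under the velocity-time graph (areas below the axis count negative).
0–1 s: -7 × 1 = -7 m
1–6 s: -10 × 5 = -50 m
6–10 s: -6 × 4 = -24 m
10–15 s: -2 × 5 = -10 m
15–16 s: 9 × 1 = 9 m
Net displacement = -82 m

-82 m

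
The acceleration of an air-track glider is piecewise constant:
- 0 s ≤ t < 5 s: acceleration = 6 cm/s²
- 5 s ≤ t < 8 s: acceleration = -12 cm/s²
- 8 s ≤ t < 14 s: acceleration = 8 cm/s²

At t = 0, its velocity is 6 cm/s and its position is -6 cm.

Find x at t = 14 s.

On each constant-a segment, Δv = aΔt and Δx = v₀Δt + ½aΔt²; chain segment to segment.
0–5 s: v starts 6 cm/s; Δx = 6·5 + ½·6·5² = 105 cm; v ends 36 cm/s.
5–8 s: v starts 36 cm/s; Δx = 36·3 + ½·-12·3² = 54 cm; v ends 0 cm/s.
8–14 s: v starts 0 cm/s; Δx = 0·6 + ½·8·6² = 144 cm; v ends 48 cm/s.
x(14) = -6 + Σ Δx = 297 cm.

297 cm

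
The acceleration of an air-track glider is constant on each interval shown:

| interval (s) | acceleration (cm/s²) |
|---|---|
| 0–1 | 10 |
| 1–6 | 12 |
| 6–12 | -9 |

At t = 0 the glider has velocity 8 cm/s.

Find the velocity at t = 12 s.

Δv equals the area under the a-t graph; then v = v₀ + Δv.
0–1 s: 10 × 1 = 10 cm/s
1–6 s: 12 × 5 = 60 cm/s
6–12 s: -9 × 6 = -54 cm/s
Δv = 16 cm/s, so v(12) = 8 + (16) = 24 cm/s.

24 cm/s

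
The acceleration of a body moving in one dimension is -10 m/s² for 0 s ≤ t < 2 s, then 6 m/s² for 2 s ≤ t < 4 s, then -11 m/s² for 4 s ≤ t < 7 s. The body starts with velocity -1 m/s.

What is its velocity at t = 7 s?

Δv equals the area under the a-t graph; then v = v₀ + Δv.
0–2 s: -10 × 2 = -20 m/s
2–4 s: 6 × 2 = 12 m/s
4–7 s: -11 × 3 = -33 m/s
Δv = -41 m/s, so v(7) = -1 + (-41) = -42 m/s.

-42 m/s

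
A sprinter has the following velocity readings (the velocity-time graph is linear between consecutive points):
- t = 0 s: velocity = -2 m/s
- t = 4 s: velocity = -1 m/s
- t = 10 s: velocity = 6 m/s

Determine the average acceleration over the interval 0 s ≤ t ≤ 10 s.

0.8 m/s²

Average acceleration = Δv/Δt = (6 − -2)/(10 − 0) = 0.8 m/s².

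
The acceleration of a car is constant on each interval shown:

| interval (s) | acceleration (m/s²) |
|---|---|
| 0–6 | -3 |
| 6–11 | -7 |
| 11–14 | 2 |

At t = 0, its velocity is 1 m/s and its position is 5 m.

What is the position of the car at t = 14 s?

-362.5 m

On each constant-a segment, Δv = aΔt and Δx = v₀Δt + ½aΔt²; chain segment to segment.
0–6 s: v starts 1 m/s; Δx = 1·6 + ½·-3·6² = -48 m; v ends -17 m/s.
6–11 s: v starts -17 m/s; Δx = -17·5 + ½·-7·5² = -172.5 m; v ends -52 m/s.
11–14 s: v starts -52 m/s; Δx = -52·3 + ½·2·3² = -147 m; v ends -46 m/s.
x(14) = 5 + Σ Δx = -362.5 m.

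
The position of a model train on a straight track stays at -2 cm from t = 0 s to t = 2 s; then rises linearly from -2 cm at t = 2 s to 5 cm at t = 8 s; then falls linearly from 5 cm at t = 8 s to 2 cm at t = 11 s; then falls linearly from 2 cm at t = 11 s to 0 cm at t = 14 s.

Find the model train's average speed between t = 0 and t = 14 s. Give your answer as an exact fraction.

6/7 cm/s

Average speed = (total path length)/(elapsed time); on a piecewise-linear x-t graph the path length is Σ|Δx|.
0–2 s: |Δx| = |-2 − -2| = 0 cm
2–8 s: |Δx| = |5 − -2| = 7 cm
8–11 s: |Δx| = |2 − 5| = 3 cm
11–14 s: |Δx| = |0 − 2| = 2 cm
Total path = 12 cm; average speed = 12/14 = 6/7 cm/s.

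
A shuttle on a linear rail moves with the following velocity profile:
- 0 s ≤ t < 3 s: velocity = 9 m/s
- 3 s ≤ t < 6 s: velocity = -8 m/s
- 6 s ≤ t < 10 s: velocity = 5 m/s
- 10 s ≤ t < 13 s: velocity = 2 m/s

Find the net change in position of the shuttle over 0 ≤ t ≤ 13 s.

29 m

Net displacement equals the area under the velocity-time graph (areas below the axis count negative).
0–3 s: 9 × 3 = 27 m
3–6 s: -8 × 3 = -24 m
6–10 s: 5 × 4 = 20 m
10–13 s: 2 × 3 = 6 m
Net displacement = 29 m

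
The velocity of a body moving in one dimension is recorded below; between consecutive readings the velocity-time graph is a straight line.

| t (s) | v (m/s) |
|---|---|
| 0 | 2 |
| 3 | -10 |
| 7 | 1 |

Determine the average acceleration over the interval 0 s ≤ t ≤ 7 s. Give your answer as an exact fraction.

Average acceleration = Δv/Δt = (1 − 2)/(7 − 0) = -1/7 m/s².

-1/7 m/s²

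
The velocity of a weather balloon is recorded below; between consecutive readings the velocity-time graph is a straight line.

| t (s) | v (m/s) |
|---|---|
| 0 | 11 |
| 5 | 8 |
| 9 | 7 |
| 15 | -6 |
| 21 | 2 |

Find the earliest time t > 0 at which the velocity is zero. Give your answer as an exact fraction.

v changes sign on 9–15 s (from 7 to -6); the graph is linear there, so v = 0 at t = 9 + (-7)·(15 − 9)/(-6 − 7) = 159/13 s.

t = 159/13 s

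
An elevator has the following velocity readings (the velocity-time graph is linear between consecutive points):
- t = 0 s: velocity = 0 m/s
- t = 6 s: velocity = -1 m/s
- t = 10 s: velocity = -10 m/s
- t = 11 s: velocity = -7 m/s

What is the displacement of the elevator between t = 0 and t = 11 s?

-33.5 m

Displacement is the signed area under the v-t curve.
0–6 s: ½(0 + -1)(6) = -3 m
6–10 s: ½(-1 + -10)(4) = -22 m
10–11 s: ½(-10 + -7)(1) = -8.5 m
Net displacement = -33.5 m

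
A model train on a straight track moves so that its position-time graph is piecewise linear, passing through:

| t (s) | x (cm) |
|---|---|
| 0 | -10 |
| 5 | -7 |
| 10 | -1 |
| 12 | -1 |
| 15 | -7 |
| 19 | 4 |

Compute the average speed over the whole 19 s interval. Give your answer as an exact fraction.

26/19 cm/s

Average speed = (total path length)/(elapsed time); on a piecewise-linear x-t graph the path length is Σ|Δx|.
0–5 s: |Δx| = |-7 − -10| = 3 cm
5–10 s: |Δx| = |-1 − -7| = 6 cm
10–12 s: |Δx| = |-1 − -1| = 0 cm
12–15 s: |Δx| = |-7 − -1| = 6 cm
15–19 s: |Δx| = |4 − -7| = 11 cm
Total path = 26 cm; average speed = 26/19 = 26/19 cm/s.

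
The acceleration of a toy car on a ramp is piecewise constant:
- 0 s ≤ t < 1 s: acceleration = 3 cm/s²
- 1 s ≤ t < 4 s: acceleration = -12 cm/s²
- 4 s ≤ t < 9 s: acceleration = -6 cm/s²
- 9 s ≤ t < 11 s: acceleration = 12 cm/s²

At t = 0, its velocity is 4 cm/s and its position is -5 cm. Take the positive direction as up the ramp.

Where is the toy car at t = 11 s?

-346.5 cm

On each constant-a segment, Δv = aΔt and Δx = v₀Δt + ½aΔt²; chain segment to segment.
0–1 s: v starts 4 cm/s; Δx = 4·1 + ½·3·1² = 5.5 cm; v ends 7 cm/s.
1–4 s: v starts 7 cm/s; Δx = 7·3 + ½·-12·3² = -33 cm; v ends -29 cm/s.
4–9 s: v starts -29 cm/s; Δx = -29·5 + ½·-6·5² = -220 cm; v ends -59 cm/s.
9–11 s: v starts -59 cm/s; Δx = -59·2 + ½·12·2² = -94 cm; v ends -35 cm/s.
x(11) = -5 + Σ Δx = -346.5 cm.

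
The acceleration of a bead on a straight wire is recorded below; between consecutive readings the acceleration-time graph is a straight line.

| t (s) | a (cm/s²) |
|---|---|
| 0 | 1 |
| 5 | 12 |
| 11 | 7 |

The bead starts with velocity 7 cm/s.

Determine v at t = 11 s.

96.5 cm/s

Δv equals the area under the a-t graph; then v = v₀ + Δv.
0–5 s: ½(1 + 12)(5) = 32.5 cm/s
5–11 s: ½(12 + 7)(6) = 57 cm/s
Δv = 89.5 cm/s, so v(11) = 7 + (89.5) = 96.5 cm/s.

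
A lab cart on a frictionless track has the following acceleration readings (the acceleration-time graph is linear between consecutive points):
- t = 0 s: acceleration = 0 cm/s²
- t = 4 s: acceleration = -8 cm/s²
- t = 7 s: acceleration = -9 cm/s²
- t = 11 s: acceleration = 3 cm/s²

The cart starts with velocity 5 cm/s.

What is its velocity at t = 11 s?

-48.5 cm/s

Δv equals the area under the a-t graph; then v = v₀ + Δv.
0–4 s: ½(0 + -8)(4) = -16 cm/s
4–7 s: ½(-8 + -9)(3) = -25.5 cm/s
7–11 s: ½(-9 + 3)(4) = -12 cm/s
Δv = -53.5 cm/s, so v(11) = 5 + (-53.5) = -48.5 cm/s.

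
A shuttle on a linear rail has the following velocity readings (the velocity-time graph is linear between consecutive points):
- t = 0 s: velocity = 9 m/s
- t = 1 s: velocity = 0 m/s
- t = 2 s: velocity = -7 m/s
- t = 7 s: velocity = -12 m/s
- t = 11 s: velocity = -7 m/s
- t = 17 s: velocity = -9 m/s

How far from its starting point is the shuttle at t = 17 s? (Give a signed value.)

-132.5 m

Displacement is the signed area under the v-t curve.
0–1 s: ½(9 + 0)(1) = 4.5 m
1–2 s: ½(0 + -7)(1) = -3.5 m
2–7 s: ½(-7 + -12)(5) = -47.5 m
7–11 s: ½(-12 + -7)(4) = -38 m
11–17 s: ½(-7 + -9)(6) = -48 m
Net displacement = -132.5 m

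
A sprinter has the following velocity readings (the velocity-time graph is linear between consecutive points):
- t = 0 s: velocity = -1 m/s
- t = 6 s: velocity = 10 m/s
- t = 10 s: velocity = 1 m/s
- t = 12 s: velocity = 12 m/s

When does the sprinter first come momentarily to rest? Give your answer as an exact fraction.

t = 6/11 s

v changes sign on 0–6 s (from -1 to 10); the graph is linear there, so v = 0 at t = 0 + (1)·(6 − 0)/(10 − -1) = 6/11 s.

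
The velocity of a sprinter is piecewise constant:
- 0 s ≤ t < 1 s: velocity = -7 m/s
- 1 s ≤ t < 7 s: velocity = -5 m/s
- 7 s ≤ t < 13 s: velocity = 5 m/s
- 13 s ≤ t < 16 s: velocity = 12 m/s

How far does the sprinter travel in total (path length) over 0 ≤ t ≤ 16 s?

Distance (not displacement) is the total path length: add the absolute areas under v-t.
0–1 s: |-7| × 1 = 7 m
1–7 s: |-5| × 6 = 30 m
7–13 s: |5| × 6 = 30 m
13–16 s: |12| × 3 = 36 m
Total distance = 103 m

103 m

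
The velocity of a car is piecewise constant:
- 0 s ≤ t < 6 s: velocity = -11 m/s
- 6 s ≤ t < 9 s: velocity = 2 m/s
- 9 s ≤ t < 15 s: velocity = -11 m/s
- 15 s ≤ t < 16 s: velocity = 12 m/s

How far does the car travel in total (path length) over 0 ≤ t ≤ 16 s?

150 m

Distance (not displacement) is the total path length: add the absolute areas under v-t.
0–6 s: |-11| × 6 = 66 m
6–9 s: |2| × 3 = 6 m
9–15 s: |-11| × 6 = 66 m
15–16 s: |12| × 1 = 12 m
Total distance = 150 m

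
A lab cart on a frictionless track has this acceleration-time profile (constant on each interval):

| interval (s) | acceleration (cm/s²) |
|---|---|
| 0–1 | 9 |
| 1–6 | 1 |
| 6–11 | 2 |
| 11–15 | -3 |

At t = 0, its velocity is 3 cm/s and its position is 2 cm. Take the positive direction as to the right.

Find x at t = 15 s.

On each constant-a segment, Δv = aΔt and Δx = v₀Δt + ½aΔt²; chain segment to segment.
0–1 s: v starts 3 cm/s; Δx = 3·1 + ½·9·1² = 7.5 cm; v ends 12 cm/s.
1–6 s: v starts 12 cm/s; Δx = 12·5 + ½·1·5² = 72.5 cm; v ends 17 cm/s.
6–11 s: v starts 17 cm/s; Δx = 17·5 + ½·2·5² = 110 cm; v ends 27 cm/s.
11–15 s: v starts 27 cm/s; Δx = 27·4 + ½·-3·4² = 84 cm; v ends 15 cm/s.
x(15) = 2 + Σ Δx = 276 cm.

276 cm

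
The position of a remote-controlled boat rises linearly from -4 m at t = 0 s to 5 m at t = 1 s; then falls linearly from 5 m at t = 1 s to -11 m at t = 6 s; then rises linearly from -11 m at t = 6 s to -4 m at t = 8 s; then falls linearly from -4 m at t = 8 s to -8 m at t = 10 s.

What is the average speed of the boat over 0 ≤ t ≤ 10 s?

3.6 m/s

Average speed = (total path length)/(elapsed time); on a piecewise-linear x-t graph the path length is Σ|Δx|.
0–1 s: |Δx| = |5 − -4| = 9 m
1–6 s: |Δx| = |-11 − 5| = 16 m
6–8 s: |Δx| = |-4 − -11| = 7 m
8–10 s: |Δx| = |-8 − -4| = 4 m
Total path = 36 m; average speed = 36/10 = 3.6 m/s.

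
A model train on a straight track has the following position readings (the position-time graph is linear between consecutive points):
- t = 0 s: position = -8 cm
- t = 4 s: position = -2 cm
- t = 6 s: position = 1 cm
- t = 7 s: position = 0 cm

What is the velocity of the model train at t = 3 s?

1.5 cm/s

Velocity is the slope of the x-t graph on 0–4 s: (-2 − -8)/(4 − 0) = 1.5 cm/s.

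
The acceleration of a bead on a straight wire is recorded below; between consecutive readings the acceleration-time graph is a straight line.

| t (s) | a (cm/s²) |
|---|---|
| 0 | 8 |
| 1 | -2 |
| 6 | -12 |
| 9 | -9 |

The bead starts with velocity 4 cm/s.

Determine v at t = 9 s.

-59.5 cm/s

Δv equals the area under the a-t graph; then v = v₀ + Δv.
0–1 s: ½(8 + -2)(1) = 3 cm/s
1–6 s: ½(-2 + -12)(5) = -35 cm/s
6–9 s: ½(-12 + -9)(3) = -31.5 cm/s
Δv = -63.5 cm/s, so v(9) = 4 + (-63.5) = -59.5 cm/s.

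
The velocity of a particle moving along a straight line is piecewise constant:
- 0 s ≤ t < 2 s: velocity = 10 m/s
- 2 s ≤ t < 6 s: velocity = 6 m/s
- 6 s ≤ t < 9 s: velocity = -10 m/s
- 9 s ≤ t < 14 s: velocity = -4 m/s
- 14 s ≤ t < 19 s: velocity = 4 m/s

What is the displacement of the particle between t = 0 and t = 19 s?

Displacement is the signed area under the v-t curve.
0–2 s: 10 × 2 = 20 m
2–6 s: 6 × 4 = 24 m
6–9 s: -10 × 3 = -30 m
9–14 s: -4 × 5 = -20 m
14–19 s: 4 × 5 = 20 m
Net displacement = 14 m

14 m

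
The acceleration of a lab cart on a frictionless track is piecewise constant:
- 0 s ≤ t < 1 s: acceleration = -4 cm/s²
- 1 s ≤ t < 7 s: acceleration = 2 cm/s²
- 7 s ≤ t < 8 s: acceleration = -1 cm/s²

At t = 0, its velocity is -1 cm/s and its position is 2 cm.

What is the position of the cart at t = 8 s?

On each constant-a segment, Δv = aΔt and Δx = v₀Δt + ½aΔt²; chain segment to segment.
0–1 s: v starts -1 cm/s; Δx = -1·1 + ½·-4·1² = -3 cm; v ends -5 cm/s.
1–7 s: v starts -5 cm/s; Δx = -5·6 + ½·2·6² = 6 cm; v ends 7 cm/s.
7–8 s: v starts 7 cm/s; Δx = 7·1 + ½·-1·1² = 6.5 cm; v ends 6 cm/s.
x(8) = 2 + Σ Δx = 11.5 cm.

11.5 cm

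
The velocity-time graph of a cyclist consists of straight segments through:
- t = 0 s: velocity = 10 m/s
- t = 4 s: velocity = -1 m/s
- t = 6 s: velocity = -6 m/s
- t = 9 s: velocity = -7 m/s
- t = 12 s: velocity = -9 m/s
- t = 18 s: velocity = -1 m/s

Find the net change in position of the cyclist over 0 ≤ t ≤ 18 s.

-62.5 m

Net displacement equals the area under the velocity-time graph (areas below the axis count negative).
0–4 s: ½(10 + -1)(4) = 18 m
4–6 s: ½(-1 + -6)(2) = -7 m
6–9 s: ½(-6 + -7)(3) = -19.5 m
9–12 s: ½(-7 + -9)(3) = -24 m
12–18 s: ½(-9 + -1)(6) = -30 m
Net displacement = -62.5 m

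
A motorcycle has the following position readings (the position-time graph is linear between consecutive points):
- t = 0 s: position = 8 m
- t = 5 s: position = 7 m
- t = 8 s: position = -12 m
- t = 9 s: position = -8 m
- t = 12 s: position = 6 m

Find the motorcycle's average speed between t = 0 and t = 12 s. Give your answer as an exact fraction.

Average speed = (total path length)/(elapsed time); on a piecewise-linear x-t graph the path length is Σ|Δx|.
0–5 s: |Δx| = |7 − 8| = 1 m
5–8 s: |Δx| = |-12 − 7| = 19 m
8–9 s: |Δx| = |-8 − -12| = 4 m
9–12 s: |Δx| = |6 − -8| = 14 m
Total path = 38 m; average speed = 38/12 = 19/6 m/s.

19/6 m/s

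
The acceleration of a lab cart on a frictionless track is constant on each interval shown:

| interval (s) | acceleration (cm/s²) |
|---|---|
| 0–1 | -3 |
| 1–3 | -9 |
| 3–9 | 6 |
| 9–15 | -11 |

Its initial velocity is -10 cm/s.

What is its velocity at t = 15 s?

-61 cm/s

Δv equals the area under the a-t graph; then v = v₀ + Δv.
0–1 s: -3 × 1 = -3 cm/s
1–3 s: -9 × 2 = -18 cm/s
3–9 s: 6 × 6 = 36 cm/s
9–15 s: -11 × 6 = -66 cm/s
Δv = -51 cm/s, so v(15) = -10 + (-51) = -61 cm/s.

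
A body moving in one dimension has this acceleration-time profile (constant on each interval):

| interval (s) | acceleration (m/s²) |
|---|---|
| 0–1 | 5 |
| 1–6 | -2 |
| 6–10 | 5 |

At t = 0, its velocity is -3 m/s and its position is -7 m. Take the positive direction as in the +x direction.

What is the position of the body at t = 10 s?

-14.5 m

On each constant-a segment, Δv = aΔt and Δx = v₀Δt + ½aΔt²; chain segment to segment.
0–1 s: v starts -3 m/s; Δx = -3·1 + ½·5·1² = -0.5 m; v ends 2 m/s.
1–6 s: v starts 2 m/s; Δx = 2·5 + ½·-2·5² = -15 m; v ends -8 m/s.
6–10 s: v starts -8 m/s; Δx = -8·4 + ½·5·4² = 8 m; v ends 12 m/s.
x(10) = -7 + Σ Δx = -14.5 m.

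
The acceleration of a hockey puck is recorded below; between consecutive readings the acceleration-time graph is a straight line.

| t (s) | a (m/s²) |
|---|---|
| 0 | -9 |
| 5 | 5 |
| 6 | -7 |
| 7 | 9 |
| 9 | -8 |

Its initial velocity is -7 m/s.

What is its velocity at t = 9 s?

Δv equals the area under the a-t graph; then v = v₀ + Δv.
0–5 s: ½(-9 + 5)(5) = -10 m/s
5–6 s: ½(5 + -7)(1) = -1 m/s
6–7 s: ½(-7 + 9)(1) = 1 m/s
7–9 s: ½(9 + -8)(2) = 1 m/s
Δv = -9 m/s, so v(9) = -7 + (-9) = -16 m/s.

-16 m/s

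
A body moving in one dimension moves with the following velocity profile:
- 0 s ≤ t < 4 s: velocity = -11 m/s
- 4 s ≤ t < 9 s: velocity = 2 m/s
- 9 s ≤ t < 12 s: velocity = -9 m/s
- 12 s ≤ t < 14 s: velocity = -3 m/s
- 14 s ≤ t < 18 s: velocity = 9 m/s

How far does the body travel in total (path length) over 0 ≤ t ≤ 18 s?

123 m

Total distance travelled is ∫|v| dt — sum the magnitudes of each area piece.
0–4 s: |-11| × 4 = 44 m
4–9 s: |2| × 5 = 10 m
9–12 s: |-9| × 3 = 27 m
12–14 s: |-3| × 2 = 6 m
14–18 s: |9| × 4 = 36 m
Total distance = 123 m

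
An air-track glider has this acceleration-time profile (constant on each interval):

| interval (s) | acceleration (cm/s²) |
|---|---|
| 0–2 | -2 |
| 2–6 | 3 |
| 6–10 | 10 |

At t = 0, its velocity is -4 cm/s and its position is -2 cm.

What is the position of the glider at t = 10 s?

On each constant-a segment, Δv = aΔt and Δx = v₀Δt + ½aΔt²; chain segment to segment.
0–2 s: v starts -4 cm/s; Δx = -4·2 + ½·-2·2² = -12 cm; v ends -8 cm/s.
2–6 s: v starts -8 cm/s; Δx = -8·4 + ½·3·4² = -8 cm; v ends 4 cm/s.
6–10 s: v starts 4 cm/s; Δx = 4·4 + ½·10·4² = 96 cm; v ends 44 cm/s.
x(10) = -2 + Σ Δx = 74 cm.

74 cm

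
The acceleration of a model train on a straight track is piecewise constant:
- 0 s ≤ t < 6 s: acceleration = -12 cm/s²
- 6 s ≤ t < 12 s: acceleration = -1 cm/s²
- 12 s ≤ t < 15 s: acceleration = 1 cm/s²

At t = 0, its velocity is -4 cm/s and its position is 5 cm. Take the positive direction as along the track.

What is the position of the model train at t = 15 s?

On each constant-a segment, Δv = aΔt and Δx = v₀Δt + ½aΔt²; chain segment to segment.
0–6 s: v starts -4 cm/s; Δx = -4·6 + ½·-12·6² = -240 cm; v ends -76 cm/s.
6–12 s: v starts -76 cm/s; Δx = -76·6 + ½·-1·6² = -474 cm; v ends -82 cm/s.
12–15 s: v starts -82 cm/s; Δx = -82·3 + ½·1·3² = -241.5 cm; v ends -79 cm/s.
x(15) = 5 + Σ Δx = -950.5 cm.

-950.5 cm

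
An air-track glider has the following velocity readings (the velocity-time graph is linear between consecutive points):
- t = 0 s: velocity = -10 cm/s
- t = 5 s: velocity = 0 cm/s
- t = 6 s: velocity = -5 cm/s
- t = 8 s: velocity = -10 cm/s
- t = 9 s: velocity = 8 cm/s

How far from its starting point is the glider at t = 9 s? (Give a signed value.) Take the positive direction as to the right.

Net displacement equals the area under the velocity-time graph (areas below the axis count negative).
0–5 s: ½(-10 + 0)(5) = -25 cm
5–6 s: ½(0 + -5)(1) = -2.5 cm
6–8 s: ½(-5 + -10)(2) = -15 cm
8–9 s: ½(-10 + 8)(1) = -1 cm
Net displacement = -43.5 cm

-43.5 cm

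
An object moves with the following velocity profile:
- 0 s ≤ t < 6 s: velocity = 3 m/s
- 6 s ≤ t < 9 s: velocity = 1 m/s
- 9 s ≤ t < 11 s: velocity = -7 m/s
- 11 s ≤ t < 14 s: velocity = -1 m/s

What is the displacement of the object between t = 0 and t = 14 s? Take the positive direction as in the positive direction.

Net displacement equals the area under the velocity-time graph (areas below the axis count negative).
0–6 s: 3 × 6 = 18 m
6–9 s: 1 × 3 = 3 m
9–11 s: -7 × 2 = -14 m
11–14 s: -1 × 3 = -3 m
Net displacement = 4 m

4 m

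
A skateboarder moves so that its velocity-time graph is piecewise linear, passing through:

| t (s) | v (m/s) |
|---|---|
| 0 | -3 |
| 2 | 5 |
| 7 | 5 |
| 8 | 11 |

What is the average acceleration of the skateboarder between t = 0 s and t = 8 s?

Average acceleration = Δv/Δt = (11 − -3)/(8 − 0) = 1.75 m/s².

1.75 m/s²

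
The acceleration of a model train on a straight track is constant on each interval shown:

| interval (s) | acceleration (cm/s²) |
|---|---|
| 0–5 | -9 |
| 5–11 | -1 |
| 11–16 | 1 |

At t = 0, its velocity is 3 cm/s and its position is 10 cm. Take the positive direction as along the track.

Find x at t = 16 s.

-585 cm

On each constant-a segment, Δv = aΔt and Δx = v₀Δt + ½aΔt²; chain segment to segment.
0–5 s: v starts 3 cm/s; Δx = 3·5 + ½·-9·5² = -97.5 cm; v ends -42 cm/s.
5–11 s: v starts -42 cm/s; Δx = -42·6 + ½·-1·6² = -270 cm; v ends -48 cm/s.
11–16 s: v starts -48 cm/s; Δx = -48·5 + ½·1·5² = -227.5 cm; v ends -43 cm/s.
x(16) = 10 + Σ Δx = -585 cm.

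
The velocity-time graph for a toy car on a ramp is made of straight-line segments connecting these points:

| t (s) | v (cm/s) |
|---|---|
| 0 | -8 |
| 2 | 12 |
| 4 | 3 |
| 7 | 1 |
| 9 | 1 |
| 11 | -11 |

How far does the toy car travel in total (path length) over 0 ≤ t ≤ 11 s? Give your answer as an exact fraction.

Total distance travelled is ∫|v| dt — sum the magnitudes of each area piece.
0–2 s: v = 0 at t = 0.8 s; triangle areas 3.2 + 7.2 = 10.4 cm
2–4 s: |½(12 + 3)(2)| = 15 cm
4–7 s: |½(3 + 1)(3)| = 6 cm
7–9 s: |1| × 2 = 2 cm
9–11 s: v = 0 at t = 55/6 s; triangle areas 1/12 + 121/12 = 61/6 cm
Total distance = 1307/30 cm

1307/30 cm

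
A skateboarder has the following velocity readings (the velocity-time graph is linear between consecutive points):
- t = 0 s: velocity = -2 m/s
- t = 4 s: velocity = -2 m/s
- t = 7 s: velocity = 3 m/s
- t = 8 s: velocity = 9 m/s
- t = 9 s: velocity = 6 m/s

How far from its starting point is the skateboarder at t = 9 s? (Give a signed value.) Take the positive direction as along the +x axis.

7 m

Net displacement equals the area under the velocity-time graph (areas below the axis count negative).
0–4 s: -2 × 4 = -8 m
4–7 s: ½(-2 + 3)(3) = 1.5 m
7–8 s: ½(3 + 9)(1) = 6 m
8–9 s: ½(9 + 6)(1) = 7.5 m
Net displacement = 7 m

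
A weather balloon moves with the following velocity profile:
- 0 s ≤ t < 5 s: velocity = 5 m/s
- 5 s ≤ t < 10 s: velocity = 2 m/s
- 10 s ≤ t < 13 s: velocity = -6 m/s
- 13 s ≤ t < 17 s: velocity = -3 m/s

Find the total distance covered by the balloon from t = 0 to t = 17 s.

Total distance travelled is ∫|v| dt — sum the magnitudes of each area piece.
0–5 s: |5| × 5 = 25 m
5–10 s: |2| × 5 = 10 m
10–13 s: |-6| × 3 = 18 m
13–17 s: |-3| × 4 = 12 m
Total distance = 65 m

65 m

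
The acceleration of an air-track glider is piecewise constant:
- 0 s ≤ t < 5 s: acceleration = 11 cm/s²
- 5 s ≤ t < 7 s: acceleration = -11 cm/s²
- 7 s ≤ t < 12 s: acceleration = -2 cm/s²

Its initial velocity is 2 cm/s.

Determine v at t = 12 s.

Δv equals the area under the a-t graph; then v = v₀ + Δv.
0–5 s: 11 × 5 = 55 cm/s
5–7 s: -11 × 2 = -22 cm/s
7–12 s: -2 × 5 = -10 cm/s
Δv = 23 cm/s, so v(12) = 2 + (23) = 25 cm/s.

25 cm/s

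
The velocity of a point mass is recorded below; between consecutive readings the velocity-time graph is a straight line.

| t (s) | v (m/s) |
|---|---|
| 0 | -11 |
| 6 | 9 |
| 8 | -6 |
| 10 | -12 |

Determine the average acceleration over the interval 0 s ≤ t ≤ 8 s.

0.625 m/s²

Average acceleration = Δv/Δt = (-6 − -11)/(8 − 0) = 0.625 m/s².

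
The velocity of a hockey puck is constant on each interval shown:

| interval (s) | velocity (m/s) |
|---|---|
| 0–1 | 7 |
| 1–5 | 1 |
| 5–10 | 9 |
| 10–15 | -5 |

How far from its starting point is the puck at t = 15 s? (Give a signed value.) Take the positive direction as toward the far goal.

31 m

Displacement is the signed area under the v-t curve.
0–1 s: 7 × 1 = 7 m
1–5 s: 1 × 4 = 4 m
5–10 s: 9 × 5 = 45 m
10–15 s: -5 × 5 = -25 m
Net displacement = 31 m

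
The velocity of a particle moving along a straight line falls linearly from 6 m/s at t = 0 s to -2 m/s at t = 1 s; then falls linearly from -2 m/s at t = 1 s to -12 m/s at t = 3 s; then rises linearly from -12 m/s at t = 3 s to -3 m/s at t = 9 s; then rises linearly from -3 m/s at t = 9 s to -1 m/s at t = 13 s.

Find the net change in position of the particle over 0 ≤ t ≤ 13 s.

-65 m

Net displacement equals the area under the velocity-time graph (areas below the axis count negative).
0–1 s: ½(6 + -2)(1) = 2 m
1–3 s: ½(-2 + -12)(2) = -14 m
3–9 s: ½(-12 + -3)(6) = -45 m
9–13 s: ½(-3 + -1)(4) = -8 m
Net displacement = -65 m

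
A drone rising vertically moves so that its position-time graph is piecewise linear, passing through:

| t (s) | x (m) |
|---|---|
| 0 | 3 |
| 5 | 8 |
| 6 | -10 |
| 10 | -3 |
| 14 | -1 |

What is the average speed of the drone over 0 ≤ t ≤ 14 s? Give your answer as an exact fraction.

Average speed = (total path length)/(elapsed time); on a piecewise-linear x-t graph the path length is Σ|Δx|.
0–5 s: |Δx| = |8 − 3| = 5 m
5–6 s: |Δx| = |-10 − 8| = 18 m
6–10 s: |Δx| = |-3 − -10| = 7 m
10–14 s: |Δx| = |-1 − -3| = 2 m
Total path = 32 m; average speed = 32/14 = 16/7 m/s.

16/7 m/s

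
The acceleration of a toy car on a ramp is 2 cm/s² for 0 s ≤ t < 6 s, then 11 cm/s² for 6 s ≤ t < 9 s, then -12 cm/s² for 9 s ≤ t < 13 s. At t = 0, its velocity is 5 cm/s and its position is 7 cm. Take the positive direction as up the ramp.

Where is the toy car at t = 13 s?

On each constant-a segment, Δv = aΔt and Δx = v₀Δt + ½aΔt²; chain segment to segment.
0–6 s: v starts 5 cm/s; Δx = 5·6 + ½·2·6² = 66 cm; v ends 17 cm/s.
6–9 s: v starts 17 cm/s; Δx = 17·3 + ½·11·3² = 100.5 cm; v ends 50 cm/s.
9–13 s: v starts 50 cm/s; Δx = 50·4 + ½·-12·4² = 104 cm; v ends 2 cm/s.
x(13) = 7 + Σ Δx = 277.5 cm.

277.5 cm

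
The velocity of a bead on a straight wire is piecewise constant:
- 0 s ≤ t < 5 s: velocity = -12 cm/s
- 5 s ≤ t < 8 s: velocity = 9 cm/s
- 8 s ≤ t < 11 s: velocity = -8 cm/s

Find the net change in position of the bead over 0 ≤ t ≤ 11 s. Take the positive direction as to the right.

-57 cm

Displacement is the signed area under the v-t curve.
0–5 s: -12 × 5 = -60 cm
5–8 s: 9 × 3 = 27 cm
8–11 s: -8 × 3 = -24 cm
Net displacement = -57 cm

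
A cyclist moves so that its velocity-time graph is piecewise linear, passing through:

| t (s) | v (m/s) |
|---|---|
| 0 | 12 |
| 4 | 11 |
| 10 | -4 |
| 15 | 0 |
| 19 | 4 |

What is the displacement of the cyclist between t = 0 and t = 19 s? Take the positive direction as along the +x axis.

65 m

Net displacement equals the area under the velocity-time graph (areas below the axis count negative).
0–4 s: ½(12 + 11)(4) = 46 m
4–10 s: ½(11 + -4)(6) = 21 m
10–15 s: ½(-4 + 0)(5) = -10 m
15–19 s: ½(0 + 4)(4) = 8 m
Net displacement = 65 m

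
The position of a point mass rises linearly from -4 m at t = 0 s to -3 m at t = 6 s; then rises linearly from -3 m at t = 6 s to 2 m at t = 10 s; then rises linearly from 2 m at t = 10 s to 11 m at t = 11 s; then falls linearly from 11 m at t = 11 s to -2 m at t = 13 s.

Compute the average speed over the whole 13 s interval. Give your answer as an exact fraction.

Average speed = (total path length)/(elapsed time); on a piecewise-linear x-t graph the path length is Σ|Δx|.
0–6 s: |Δx| = |-3 − -4| = 1 m
6–10 s: |Δx| = |2 − -3| = 5 m
10–11 s: |Δx| = |11 − 2| = 9 m
11–13 s: |Δx| = |-2 − 11| = 13 m
Total path = 28 m; average speed = 28/13 = 28/13 m/s.

28/13 m/s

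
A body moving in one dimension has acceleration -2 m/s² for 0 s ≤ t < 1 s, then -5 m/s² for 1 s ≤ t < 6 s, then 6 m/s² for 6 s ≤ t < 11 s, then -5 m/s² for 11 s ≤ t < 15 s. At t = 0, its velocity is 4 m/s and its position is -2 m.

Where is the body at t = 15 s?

On each constant-a segment, Δv = aΔt and Δx = v₀Δt + ½aΔt²; chain segment to segment.
0–1 s: v starts 4 m/s; Δx = 4·1 + ½·-2·1² = 3 m; v ends 2 m/s.
1–6 s: v starts 2 m/s; Δx = 2·5 + ½·-5·5² = -52.5 m; v ends -23 m/s.
6–11 s: v starts -23 m/s; Δx = -23·5 + ½·6·5² = -40 m; v ends 7 m/s.
11–15 s: v starts 7 m/s; Δx = 7·4 + ½·-5·4² = -12 m; v ends -13 m/s.
x(15) = -2 + Σ Δx = -103.5 m.

-103.5 m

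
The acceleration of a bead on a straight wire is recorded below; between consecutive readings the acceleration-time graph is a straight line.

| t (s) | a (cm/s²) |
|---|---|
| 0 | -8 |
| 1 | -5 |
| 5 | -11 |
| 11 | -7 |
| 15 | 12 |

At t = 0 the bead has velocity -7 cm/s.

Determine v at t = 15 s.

-89.5 cm/s

Δv equals the area under the a-t graph; then v = v₀ + Δv.
0–1 s: ½(-8 + -5)(1) = -6.5 cm/s
1–5 s: ½(-5 + -11)(4) = -32 cm/s
5–11 s: ½(-11 + -7)(6) = -54 cm/s
11–15 s: ½(-7 + 12)(4) = 10 cm/s
Δv = -82.5 cm/s, so v(15) = -7 + (-82.5) = -89.5 cm/s.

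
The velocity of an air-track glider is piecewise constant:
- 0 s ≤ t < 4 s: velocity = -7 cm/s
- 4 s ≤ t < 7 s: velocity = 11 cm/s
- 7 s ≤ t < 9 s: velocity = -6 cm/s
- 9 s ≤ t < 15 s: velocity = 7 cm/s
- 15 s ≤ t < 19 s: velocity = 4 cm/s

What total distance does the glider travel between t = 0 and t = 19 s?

131 cm

Total distance travelled is ∫|v| dt — sum the magnitudes of each area piece.
0–4 s: |-7| × 4 = 28 cm
4–7 s: |11| × 3 = 33 cm
7–9 s: |-6| × 2 = 12 cm
9–15 s: |7| × 6 = 42 cm
15–19 s: |4| × 4 = 16 cm
Total distance = 131 cm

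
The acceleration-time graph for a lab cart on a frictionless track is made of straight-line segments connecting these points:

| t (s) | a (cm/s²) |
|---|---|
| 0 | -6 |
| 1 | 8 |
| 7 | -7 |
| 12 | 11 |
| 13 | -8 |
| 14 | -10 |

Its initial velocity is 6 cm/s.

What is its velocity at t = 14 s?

Δv equals the area under the a-t graph; then v = v₀ + Δv.
0–1 s: ½(-6 + 8)(1) = 1 cm/s
1–7 s: ½(8 + -7)(6) = 3 cm/s
7–12 s: ½(-7 + 11)(5) = 10 cm/s
12–13 s: ½(11 + -8)(1) = 1.5 cm/s
13–14 s: ½(-8 + -10)(1) = -9 cm/s
Δv = 6.5 cm/s, so v(14) = 6 + (6.5) = 12.5 cm/s.

12.5 cm/s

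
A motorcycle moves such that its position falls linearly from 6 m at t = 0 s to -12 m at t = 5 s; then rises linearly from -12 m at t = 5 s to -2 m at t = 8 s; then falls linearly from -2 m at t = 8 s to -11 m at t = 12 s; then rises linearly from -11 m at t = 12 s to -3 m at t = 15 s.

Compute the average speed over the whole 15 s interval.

3 m/s

Average speed = (total path length)/(elapsed time); on a piecewise-linear x-t graph the path length is Σ|Δx|.
0–5 s: |Δx| = |-12 − 6| = 18 m
5–8 s: |Δx| = |-2 − -12| = 10 m
8–12 s: |Δx| = |-11 − -2| = 9 m
12–15 s: |Δx| = |-3 − -11| = 8 m
Total path = 45 m; average speed = 45/15 = 3 m/s.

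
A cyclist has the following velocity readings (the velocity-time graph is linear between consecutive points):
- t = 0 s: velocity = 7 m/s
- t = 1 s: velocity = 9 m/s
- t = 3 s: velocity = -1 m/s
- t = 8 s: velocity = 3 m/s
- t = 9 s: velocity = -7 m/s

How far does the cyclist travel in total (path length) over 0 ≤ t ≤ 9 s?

25.35 m

Distance (not displacement) is the total path length: add the absolute areas under v-t.
0–1 s: |½(7 + 9)(1)| = 8 m
1–3 s: v = 0 at t = 2.8 s; triangle areas 8.1 + 0.1 = 8.2 m
3–8 s: v = 0 at t = 4.25 s; triangle areas 0.625 + 5.625 = 6.25 m
8–9 s: v = 0 at t = 8.3 s; triangle areas 0.45 + 2.45 = 2.9 m
Total distance = 25.35 m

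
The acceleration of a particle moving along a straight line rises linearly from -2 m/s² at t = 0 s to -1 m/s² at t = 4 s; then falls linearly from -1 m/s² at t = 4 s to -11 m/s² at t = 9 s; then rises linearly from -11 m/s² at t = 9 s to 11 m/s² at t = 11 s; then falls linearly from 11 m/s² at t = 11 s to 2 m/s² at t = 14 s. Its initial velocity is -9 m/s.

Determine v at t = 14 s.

Δv equals the area under the a-t graph; then v = v₀ + Δv.
0–4 s: ½(-2 + -1)(4) = -6 m/s
4–9 s: ½(-1 + -11)(5) = -30 m/s
9–11 s: ½(-11 + 11)(2) = 0 m/s
11–14 s: ½(11 + 2)(3) = 19.5 m/s
Δv = -16.5 m/s, so v(14) = -9 + (-16.5) = -25.5 m/s.

-25.5 m/s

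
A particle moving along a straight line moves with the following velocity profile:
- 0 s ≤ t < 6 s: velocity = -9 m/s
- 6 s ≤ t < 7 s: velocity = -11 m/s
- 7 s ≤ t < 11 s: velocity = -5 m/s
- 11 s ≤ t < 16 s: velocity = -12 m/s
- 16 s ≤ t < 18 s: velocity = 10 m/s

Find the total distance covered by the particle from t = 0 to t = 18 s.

165 m

Distance (not displacement) is the total path length: add the absolute areas under v-t.
0–6 s: |-9| × 6 = 54 m
6–7 s: |-11| × 1 = 11 m
7–11 s: |-5| × 4 = 20 m
11–16 s: |-12| × 5 = 60 m
16–18 s: |10| × 2 = 20 m
Total distance = 165 m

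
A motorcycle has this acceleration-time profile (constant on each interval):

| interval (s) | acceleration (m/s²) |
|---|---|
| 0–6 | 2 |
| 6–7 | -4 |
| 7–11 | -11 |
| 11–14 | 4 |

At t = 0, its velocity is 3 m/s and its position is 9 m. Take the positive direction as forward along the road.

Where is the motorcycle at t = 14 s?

On each constant-a segment, Δv = aΔt and Δx = v₀Δt + ½aΔt²; chain segment to segment.
0–6 s: v starts 3 m/s; Δx = 3·6 + ½·2·6² = 54 m; v ends 15 m/s.
6–7 s: v starts 15 m/s; Δx = 15·1 + ½·-4·1² = 13 m; v ends 11 m/s.
7–11 s: v starts 11 m/s; Δx = 11·4 + ½·-11·4² = -44 m; v ends -33 m/s.
11–14 s: v starts -33 m/s; Δx = -33·3 + ½·4·3² = -81 m; v ends -21 m/s.
x(14) = 9 + Σ Δx = -49 m.

-49 m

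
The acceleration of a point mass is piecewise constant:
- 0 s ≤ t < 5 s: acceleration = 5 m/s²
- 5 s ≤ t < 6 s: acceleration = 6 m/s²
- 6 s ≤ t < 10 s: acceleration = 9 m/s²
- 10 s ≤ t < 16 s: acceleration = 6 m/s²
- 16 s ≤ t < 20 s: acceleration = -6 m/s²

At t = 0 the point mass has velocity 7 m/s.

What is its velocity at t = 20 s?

86 m/s

Δv equals the area under the a-t graph; then v = v₀ + Δv.
0–5 s: 5 × 5 = 25 m/s
5–6 s: 6 × 1 = 6 m/s
6–10 s: 9 × 4 = 36 m/s
10–16 s: 6 × 6 = 36 m/s
16–20 s: -6 × 4 = -24 m/s
Δv = 79 m/s, so v(20) = 7 + (79) = 86 m/s.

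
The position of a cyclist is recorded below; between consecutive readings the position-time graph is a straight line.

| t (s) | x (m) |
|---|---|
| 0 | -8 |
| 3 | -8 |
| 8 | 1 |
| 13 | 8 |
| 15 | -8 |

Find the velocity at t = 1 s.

0 m/s

Velocity is the slope of the x-t graph on 0–3 s: (-8 − -8)/(3 − 0) = 0 m/s.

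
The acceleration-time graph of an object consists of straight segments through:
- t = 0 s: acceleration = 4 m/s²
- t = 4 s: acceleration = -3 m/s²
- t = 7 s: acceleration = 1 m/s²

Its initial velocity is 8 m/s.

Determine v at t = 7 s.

7 m/s

Δv equals the area under the a-t graph; then v = v₀ + Δv.
0–4 s: ½(4 + -3)(4) = 2 m/s
4–7 s: ½(-3 + 1)(3) = -3 m/s
Δv = -1 m/s, so v(7) = 8 + (-1) = 7 m/s.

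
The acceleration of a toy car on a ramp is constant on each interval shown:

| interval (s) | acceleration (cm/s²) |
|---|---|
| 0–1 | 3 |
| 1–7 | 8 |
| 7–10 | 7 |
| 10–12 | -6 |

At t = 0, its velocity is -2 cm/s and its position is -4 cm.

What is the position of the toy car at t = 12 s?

On each constant-a segment, Δv = aΔt and Δx = v₀Δt + ½aΔt²; chain segment to segment.
0–1 s: v starts -2 cm/s; Δx = -2·1 + ½·3·1² = -0.5 cm; v ends 1 cm/s.
1–7 s: v starts 1 cm/s; Δx = 1·6 + ½·8·6² = 150 cm; v ends 49 cm/s.
7–10 s: v starts 49 cm/s; Δx = 49·3 + ½·7·3² = 178.5 cm; v ends 70 cm/s.
10–12 s: v starts 70 cm/s; Δx = 70·2 + ½·-6·2² = 128 cm; v ends 58 cm/s.
x(12) = -4 + Σ Δx = 452 cm.

452 cm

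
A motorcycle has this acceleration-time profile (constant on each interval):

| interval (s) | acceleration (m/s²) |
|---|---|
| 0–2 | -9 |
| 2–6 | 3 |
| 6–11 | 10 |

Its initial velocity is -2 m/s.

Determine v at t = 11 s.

Δv equals the area under the a-t graph; then v = v₀ + Δv.
0–2 s: -9 × 2 = -18 m/s
2–6 s: 3 × 4 = 12 m/s
6–11 s: 10 × 5 = 50 m/s
Δv = 44 m/s, so v(11) = -2 + (44) = 42 m/s.

42 m/s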